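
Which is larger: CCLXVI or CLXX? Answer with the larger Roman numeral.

CCLXVI = 266
CLXX = 170
266 is larger

CCLXVI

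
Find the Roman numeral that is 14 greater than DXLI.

DXLI = 541
541 + 14 = 555

DLV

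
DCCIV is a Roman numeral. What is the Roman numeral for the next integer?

DCCIV = 704; next is 705

DCCV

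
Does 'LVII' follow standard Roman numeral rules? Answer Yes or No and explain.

'LVII': Check the rules: uses only the symbols I, V, X, L, C, D, M; no symbol is repeated more than three times in a row; V, L and D each appear at most once; no smaller symbol precedes a larger one (values never increase from left to right). Value: L (50) + V (5) + I (1) + I (1) = 57. So it is a valid standard Roman numeral.

Yes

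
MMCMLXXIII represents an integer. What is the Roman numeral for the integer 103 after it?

MMCMLXXIII = 2973
2973 + 103 = 3076

MMMLXXVI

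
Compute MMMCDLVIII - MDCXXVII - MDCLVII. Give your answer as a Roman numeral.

MMMCDLVIII = 3458, MDCXXVII = 1627, MDCLVII = 1657
3458 - 1627 = 1831
1831 - 1657 = 174

CLXXIV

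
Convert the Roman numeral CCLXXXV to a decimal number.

CCLXXXV: C=100, C=100, L=50, X=10, X=10, X=10, V=5
100 + 100 + 50 + 10 + 10 + 10 + 5 = 285

285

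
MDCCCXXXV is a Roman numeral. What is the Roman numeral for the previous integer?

MDCCCXXXV = 1835, so the previous integer is 1835 - 1 = 1834

MDCCCXXXIV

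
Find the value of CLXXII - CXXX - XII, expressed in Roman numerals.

CLXXII = 172, CXXX = 130, XII = 12
172 - 130 = 42
42 - 12 = 30

XXX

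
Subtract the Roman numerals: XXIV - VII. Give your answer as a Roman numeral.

XXIV = 24
VII = 7
24 - 7 = 17

XVII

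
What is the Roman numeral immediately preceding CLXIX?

CLXIX = 169; previous is 168

CLXVIII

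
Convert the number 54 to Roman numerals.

Convert 54 to Roman numerals:
  54 contains 1×50 (L)
  4 contains 1×4 (IV)

LIV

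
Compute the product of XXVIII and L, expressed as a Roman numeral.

XXVIII = 28
L = 50
28 × 50 = 1400

MCD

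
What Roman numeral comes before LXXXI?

LXXXI = 81, so the previous integer is 81 - 1 = 80

LXXX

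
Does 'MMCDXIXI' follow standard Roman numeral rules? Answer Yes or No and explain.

'MMCDXIXI': I cannot come right after the subtractive pair IX: once I is subtracted in IX, the next symbol must be smaller than I

No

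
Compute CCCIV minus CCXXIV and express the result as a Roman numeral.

CCCIV = 304
CCXXIV = 224
304 - 224 = 80

LXXX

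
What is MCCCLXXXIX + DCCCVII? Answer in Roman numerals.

MCCCLXXXIX = 1389
DCCCVII = 807
1389 + 807 = 2196

MMCXCVI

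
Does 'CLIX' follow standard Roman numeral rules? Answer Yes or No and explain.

'CLIX': Check the rules: uses only the symbols I, V, X, L, C, D, M; no symbol is repeated more than three times in a row; V, L and D each appear at most once; the only place a smaller symbol precedes a larger one is the allowed subtractive pair IX, the symbol right after such a pair (if any) is smaller than the pair's first symbol, and otherwise the values never increase from left to right. Value: C (100) + L (50) + IX (9) = 159. So it is a valid standard Roman numeral.

Yes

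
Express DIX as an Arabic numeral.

DIX: D=500, IX=9
500 + 9 = 509

509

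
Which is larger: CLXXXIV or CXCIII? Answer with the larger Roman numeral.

CLXXXIV = 184
CXCIII = 193
193 is larger

CXCIII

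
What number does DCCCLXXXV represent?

DCCCLXXXV: D=500, C=100, C=100, C=100, L=50, X=10, X=10, X=10, V=5
500 + 100 + 100 + 100 + 50 + 10 + 10 + 10 + 5 = 885

885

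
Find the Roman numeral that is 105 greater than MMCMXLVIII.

MMCMXLVIII = 2948
2948 + 105 = 3053

MMMLIII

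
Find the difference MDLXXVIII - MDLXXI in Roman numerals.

MDLXXVIII = 1578
MDLXXI = 1571
1578 - 1571 = 7

VII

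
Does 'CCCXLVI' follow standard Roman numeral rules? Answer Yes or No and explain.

'CCCXLVI': Check the rules: uses only the symbols I, V, X, L, C, D, M; no symbol is repeated more than three times in a row; V, L and D each appear at most once; the only place a smaller symbol precedes a larger one is the allowed subtractive pair XL, the symbol right after such a pair (if any) is smaller than the pair's first symbol, and otherwise the values never increase from left to right. Value: C (100) + C (100) + C (100) + XL (40) + V (5) + I (1) = 346. So it is a valid standard Roman numeral.

Yes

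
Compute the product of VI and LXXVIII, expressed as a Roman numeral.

VI = 6
LXXVIII = 78
6 × 78 = 468

CDLXVIII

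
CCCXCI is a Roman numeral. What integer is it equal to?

CCCXCI: C=100, C=100, C=100, XC=90, I=1
100 + 100 + 100 + 90 + 1 = 391

391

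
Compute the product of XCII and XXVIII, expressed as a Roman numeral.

XCII = 92
XXVIII = 28
92 × 28 = 2576

MMDLXXVI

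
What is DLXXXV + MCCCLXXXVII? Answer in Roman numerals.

DLXXXV = 585
MCCCLXXXVII = 1387
585 + 1387 = 1972

MCMLXXII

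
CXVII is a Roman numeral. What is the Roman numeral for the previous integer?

CXVII = 117; previous is 116

CXVI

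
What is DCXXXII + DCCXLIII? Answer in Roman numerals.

DCXXXII = 632
DCCXLIII = 743
632 + 743 = 1375

MCCCLXXV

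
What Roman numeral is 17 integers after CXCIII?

CXCIII = 193
193 + 17 = 210

CCX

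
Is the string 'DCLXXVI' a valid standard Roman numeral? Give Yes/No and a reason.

'DCLXXVI': Check the rules: uses only the symbols I, V, X, L, C, D, M; no symbol is repeated more than three times in a row; V, L and D each appear at most once; no smaller symbol precedes a larger one (values never increase from left to right). Value: D (500) + C (100) + L (50) + X (10) + X (10) + V (5) + I (1) = 676. So it is a valid standard Roman numeral.

Yes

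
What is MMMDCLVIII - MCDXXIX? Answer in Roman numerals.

MMMDCLVIII = 3658
MCDXXIX = 1429
3658 - 1429 = 2229

MMCCXXIX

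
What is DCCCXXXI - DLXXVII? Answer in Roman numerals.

DCCCXXXI = 831
DLXXVII = 577
831 - 577 = 254

CCLIV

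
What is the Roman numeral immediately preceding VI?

VI = 6; previous is 5

V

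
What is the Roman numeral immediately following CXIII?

CXIII = 113, so the next integer is 113 + 1 = 114

CXIV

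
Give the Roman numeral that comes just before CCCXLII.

CCCXLII = 342; previous is 341

CCCXLI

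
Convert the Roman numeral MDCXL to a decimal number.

MDCXL: M=1000, D=500, C=100, XL=40
1000 + 500 + 100 + 40 = 1640

1640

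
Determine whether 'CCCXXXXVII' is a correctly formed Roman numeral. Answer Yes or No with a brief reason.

'CCCXXXXVII': More than 3 consecutive X's

No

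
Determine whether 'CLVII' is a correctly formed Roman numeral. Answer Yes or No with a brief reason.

'CLVII': Check the rules: uses only the symbols I, V, X, L, C, D, M; no symbol is repeated more than three times in a row; V, L and D each appear at most once; no smaller symbol precedes a larger one (values never increase from left to right). Value: C (100) + L (50) + V (5) + I (1) + I (1) = 157. So it is a valid standard Roman numeral.

Yes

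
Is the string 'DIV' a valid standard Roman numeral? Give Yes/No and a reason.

'DIV': Check the rules: uses only the symbols I, V, X, L, C, D, M; no symbol is repeated more than three times in a row; V, L and D each appear at most once; the only place a smaller symbol precedes a larger one is the allowed subtractive pair IV, the symbol right after such a pair (if any) is smaller than the pair's first symbol, and otherwise the values never increase from left to right. Value: D (500) + IV (4) = 504. So it is a valid standard Roman numeral.

Yes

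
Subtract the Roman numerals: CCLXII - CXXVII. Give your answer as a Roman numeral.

CCLXII = 262
CXXVII = 127
262 - 127 = 135

CXXXV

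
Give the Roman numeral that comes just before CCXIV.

CCXIV = 214; previous is 213

CCXIII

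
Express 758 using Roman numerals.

Convert 758 to Roman numerals:
  758 contains 1×500 (D)
  258 contains 2×100 (CC)
  58 contains 1×50 (L)
  8 contains 1×5 (V)
  3 contains 3×1 (III)

DCCLVIII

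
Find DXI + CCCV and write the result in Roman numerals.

DXI = 511
CCCV = 305
511 + 305 = 816

DCCCXVI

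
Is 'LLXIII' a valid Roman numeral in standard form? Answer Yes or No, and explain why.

'LLXIII': L should not appear more than once

No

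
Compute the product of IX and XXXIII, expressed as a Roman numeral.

IX = 9
XXXIII = 33
9 × 33 = 297

CCXCVII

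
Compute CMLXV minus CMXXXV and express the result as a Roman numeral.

CMLXV = 965
CMXXXV = 935
965 - 935 = 30

XXX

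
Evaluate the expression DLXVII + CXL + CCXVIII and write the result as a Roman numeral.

DLXVII = 567, CXL = 140, CCXVIII = 218
567 + 140 = 707
707 + 218 = 925

CMXXV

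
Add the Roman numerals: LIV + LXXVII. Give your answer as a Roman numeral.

LIV = 54
LXXVII = 77
54 + 77 = 131

CXXXI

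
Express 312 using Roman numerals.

Convert 312 to Roman numerals:
  312 contains 3×100 (CCC)
  12 contains 1×10 (X)
  2 contains 2×1 (II)

CCCXII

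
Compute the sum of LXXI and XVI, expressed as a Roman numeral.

LXXI = 71
XVI = 16
71 + 16 = 87

LXXXVII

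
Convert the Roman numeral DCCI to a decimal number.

DCCI: D=500, C=100, C=100, I=1
500 + 100 + 100 + 1 = 701

701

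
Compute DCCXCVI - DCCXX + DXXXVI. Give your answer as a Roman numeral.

DCCXCVI = 796, DCCXX = 720, DXXXVI = 536
796 - 720 = 76
76 + 536 = 612

DCXII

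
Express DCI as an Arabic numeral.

DCI: D=500, C=100, I=1
500 + 100 + 1 = 601

601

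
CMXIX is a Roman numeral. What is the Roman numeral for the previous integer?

CMXIX = 919; previous is 918

CMXVIII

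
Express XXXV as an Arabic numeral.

XXXV: X=10, X=10, X=10, V=5
10 + 10 + 10 + 5 = 35

35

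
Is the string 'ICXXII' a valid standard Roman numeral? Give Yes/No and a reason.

'ICXXII': Invalid subtractive combination: IC

No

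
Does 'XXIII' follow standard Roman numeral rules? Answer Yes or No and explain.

'XXIII': Check the rules: uses only the symbols I, V, X, L, C, D, M; no symbol is repeated more than three times in a row; V, L and D each appear at most once; no smaller symbol precedes a larger one (values never increase from left to right). Value: X (10) + X (10) + I (1) + I (1) + I (1) = 23. So it is a valid standard Roman numeral.

Yes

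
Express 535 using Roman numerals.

Convert 535 to Roman numerals:
  535 contains 1×500 (D)
  35 contains 3×10 (XXX)
  5 contains 1×5 (V)

DXXXV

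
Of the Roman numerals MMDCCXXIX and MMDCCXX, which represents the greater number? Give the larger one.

MMDCCXXIX = 2729
MMDCCXX = 2720
2729 is larger

MMDCCXXIX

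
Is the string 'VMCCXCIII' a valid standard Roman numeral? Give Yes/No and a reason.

'VMCCXCIII': Invalid subtractive combination: VM

No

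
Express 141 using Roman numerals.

Convert 141 to Roman numerals:
  141 contains 1×100 (C)
  41 contains 1×40 (XL)
  1 contains 1×1 (I)

CXLI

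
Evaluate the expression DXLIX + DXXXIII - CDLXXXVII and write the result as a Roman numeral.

DXLIX = 549, DXXXIII = 533, CDLXXXVII = 487
549 + 533 = 1082
1082 - 487 = 595

DXCV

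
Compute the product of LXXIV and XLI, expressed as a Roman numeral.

LXXIV = 74
XLI = 41
74 × 41 = 3034

MMMXXXIV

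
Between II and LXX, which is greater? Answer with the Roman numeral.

II = 2
LXX = 70
70 is larger

LXX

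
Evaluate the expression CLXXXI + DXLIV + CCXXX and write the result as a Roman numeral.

CLXXXI = 181, DXLIV = 544, CCXXX = 230
181 + 544 = 725
725 + 230 = 955

CMLV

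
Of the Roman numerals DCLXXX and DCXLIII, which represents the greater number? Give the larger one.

DCLXXX = 680
DCXLIII = 643
680 is larger

DCLXXX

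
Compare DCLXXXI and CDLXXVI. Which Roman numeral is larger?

DCLXXXI = 681
CDLXXVI = 476
681 is larger

DCLXXXI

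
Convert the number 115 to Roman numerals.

Convert 115 to Roman numerals:
  115 contains 1×100 (C)
  15 contains 1×10 (X)
  5 contains 1×5 (V)

CXV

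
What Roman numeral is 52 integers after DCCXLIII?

DCCXLIII = 743
743 + 52 = 795

DCCXCV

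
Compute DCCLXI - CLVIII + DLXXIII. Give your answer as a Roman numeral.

DCCLXI = 761, CLVIII = 158, DLXXIII = 573
761 - 158 = 603
603 + 573 = 1176

MCLXXVI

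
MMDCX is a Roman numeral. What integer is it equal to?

MMDCX: M=1000, M=1000, D=500, C=100, X=10
1000 + 1000 + 500 + 100 + 10 = 2610

2610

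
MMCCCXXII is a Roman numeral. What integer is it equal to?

MMCCCXXII: M=1000, M=1000, C=100, C=100, C=100, X=10, X=10, I=1, I=1
1000 + 1000 + 100 + 100 + 100 + 10 + 10 + 1 + 1 = 2322

2322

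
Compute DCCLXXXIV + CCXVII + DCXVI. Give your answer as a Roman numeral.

DCCLXXXIV = 784, CCXVII = 217, DCXVI = 616
784 + 217 = 1001
1001 + 616 = 1617

MDCXVII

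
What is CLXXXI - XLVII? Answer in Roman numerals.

CLXXXI = 181
XLVII = 47
181 - 47 = 134

CXXXIV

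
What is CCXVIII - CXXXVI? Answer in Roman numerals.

CCXVIII = 218
CXXXVI = 136
218 - 136 = 82

LXXXII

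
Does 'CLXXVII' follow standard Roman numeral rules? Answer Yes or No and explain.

'CLXXVII': Check the rules: uses only the symbols I, V, X, L, C, D, M; no symbol is repeated more than three times in a row; V, L and D each appear at most once; no smaller symbol precedes a larger one (values never increase from left to right). Value: C (100) + L (50) + X (10) + X (10) + V (5) + I (1) + I (1) = 177. So it is a valid standard Roman numeral.

Yes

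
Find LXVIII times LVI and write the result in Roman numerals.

LXVIII = 68
LVI = 56
68 × 56 = 3808

MMMDCCCVIII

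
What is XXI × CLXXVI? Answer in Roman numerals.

XXI = 21
CLXXVI = 176
21 × 176 = 3696

MMMDCXCVI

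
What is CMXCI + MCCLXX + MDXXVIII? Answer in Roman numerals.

CMXCI = 991, MCCLXX = 1270, MDXXVIII = 1528
991 + 1270 = 2261
2261 + 1528 = 3789

MMMDCCLXXXIX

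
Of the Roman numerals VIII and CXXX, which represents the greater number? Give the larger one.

VIII = 8
CXXX = 130
130 is larger

CXXX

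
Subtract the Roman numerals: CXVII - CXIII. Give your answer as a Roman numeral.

CXVII = 117
CXIII = 113
117 - 113 = 4

IV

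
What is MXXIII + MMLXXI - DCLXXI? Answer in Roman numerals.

MXXIII = 1023, MMLXXI = 2071, DCLXXI = 671
1023 + 2071 = 3094
3094 - 671 = 2423

MMCDXXIII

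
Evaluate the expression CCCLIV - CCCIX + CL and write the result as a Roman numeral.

CCCLIV = 354, CCCIX = 309, CL = 150
354 - 309 = 45
45 + 150 = 195

CXCV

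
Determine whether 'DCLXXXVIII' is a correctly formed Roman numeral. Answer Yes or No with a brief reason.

'DCLXXXVIII': Check the rules: uses only the symbols I, V, X, L, C, D, M; no symbol is repeated more than three times in a row; V, L and D each appear at most once; no smaller symbol precedes a larger one (values never increase from left to right). Value: D (500) + C (100) + L (50) + X (10) + X (10) + X (10) + V (5) + I (1) + I (1) + I (1) = 688. So it is a valid standard Roman numeral.

Yes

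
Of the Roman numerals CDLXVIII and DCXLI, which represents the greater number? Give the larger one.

CDLXVIII = 468
DCXLI = 641
641 is larger

DCXLI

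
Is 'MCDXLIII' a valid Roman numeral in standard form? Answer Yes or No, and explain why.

'MCDXLIII': Check the rules: uses only the symbols I, V, X, L, C, D, M; no symbol is repeated more than three times in a row; V, L and D each appear at most once; the only places a smaller symbol precedes a larger one are the allowed subtractive pairs CD, XL, the symbol right after such a pair (if any) is smaller than the pair's first symbol, and otherwise the values never increase from left to right. Value: M (1000) + CD (400) + XL (40) + I (1) + I (1) + I (1) = 1443. So it is a valid standard Roman numeral.

Yes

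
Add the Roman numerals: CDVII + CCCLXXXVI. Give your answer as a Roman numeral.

CDVII = 407
CCCLXXXVI = 386
407 + 386 = 793

DCCXCIII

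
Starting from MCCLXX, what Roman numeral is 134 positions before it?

MCCLXX = 1270
1270 - 134 = 1136

MCXXXVI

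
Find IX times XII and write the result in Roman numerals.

IX = 9
XII = 12
9 × 12 = 108

CVIII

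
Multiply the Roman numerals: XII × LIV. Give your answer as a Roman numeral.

XII = 12
LIV = 54
12 × 54 = 648

DCXLVIII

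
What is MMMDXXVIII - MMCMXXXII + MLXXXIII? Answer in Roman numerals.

MMMDXXVIII = 3528, MMCMXXXII = 2932, MLXXXIII = 1083
3528 - 2932 = 596
596 + 1083 = 1679

MDCLXXIX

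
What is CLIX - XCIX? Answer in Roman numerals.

CLIX = 159
XCIX = 99
159 - 99 = 60

LX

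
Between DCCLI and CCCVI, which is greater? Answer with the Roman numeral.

DCCLI = 751
CCCVI = 306
751 is larger

DCCLI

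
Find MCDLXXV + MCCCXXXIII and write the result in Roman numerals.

MCDLXXV = 1475
MCCCXXXIII = 1333
1475 + 1333 = 2808

MMDCCCVIII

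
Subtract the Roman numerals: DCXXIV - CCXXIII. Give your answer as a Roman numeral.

DCXXIV = 624
CCXXIII = 223
624 - 223 = 401

CDI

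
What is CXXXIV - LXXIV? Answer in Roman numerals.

CXXXIV = 134
LXXIV = 74
134 - 74 = 60

LX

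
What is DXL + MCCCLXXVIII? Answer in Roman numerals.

DXL = 540
MCCCLXXVIII = 1378
540 + 1378 = 1918

MCMXVIII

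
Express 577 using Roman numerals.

Convert 577 to Roman numerals:
  577 contains 1×500 (D)
  77 contains 1×50 (L)
  27 contains 2×10 (XX)
  7 contains 1×5 (V)
  2 contains 2×1 (II)

DLXXVII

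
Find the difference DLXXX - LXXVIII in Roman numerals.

DLXXX = 580
LXXVIII = 78
580 - 78 = 502

DII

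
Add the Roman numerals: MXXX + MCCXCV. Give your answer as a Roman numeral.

MXXX = 1030
MCCXCV = 1295
1030 + 1295 = 2325

MMCCCXXV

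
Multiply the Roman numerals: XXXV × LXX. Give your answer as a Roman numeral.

XXXV = 35
LXX = 70
35 × 70 = 2450

MMCDL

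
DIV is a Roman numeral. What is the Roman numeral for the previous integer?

DIV = 504; previous is 503

DIII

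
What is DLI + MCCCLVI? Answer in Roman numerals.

DLI = 551
MCCCLVI = 1356
551 + 1356 = 1907

MCMVII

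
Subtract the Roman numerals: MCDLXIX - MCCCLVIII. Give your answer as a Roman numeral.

MCDLXIX = 1469
MCCCLVIII = 1358
1469 - 1358 = 111

CXI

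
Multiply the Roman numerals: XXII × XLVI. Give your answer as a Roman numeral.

XXII = 22
XLVI = 46
22 × 46 = 1012

MXII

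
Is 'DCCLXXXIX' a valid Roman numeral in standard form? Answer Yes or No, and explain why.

'DCCLXXXIX': Check the rules: uses only the symbols I, V, X, L, C, D, M; no symbol is repeated more than three times in a row; V, L and D each appear at most once; the only place a smaller symbol precedes a larger one is the allowed subtractive pair IX, the symbol right after such a pair (if any) is smaller than the pair's first symbol, and otherwise the values never increase from left to right. Value: D (500) + C (100) + C (100) + L (50) + X (10) + X (10) + X (10) + IX (9) = 789. So it is a valid standard Roman numeral.

Yes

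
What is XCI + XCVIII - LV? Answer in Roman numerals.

XCI = 91, XCVIII = 98, LV = 55
91 + 98 = 189
189 - 55 = 134

CXXXIV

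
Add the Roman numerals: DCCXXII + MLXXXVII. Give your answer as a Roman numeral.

DCCXXII = 722
MLXXXVII = 1087
722 + 1087 = 1809

MDCCCIX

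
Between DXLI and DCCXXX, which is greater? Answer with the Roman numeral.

DXLI = 541
DCCXXX = 730
730 is larger

DCCXXX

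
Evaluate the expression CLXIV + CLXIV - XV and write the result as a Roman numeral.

CLXIV = 164, CLXIV = 164, XV = 15
164 + 164 = 328
328 - 15 = 313

CCCXIII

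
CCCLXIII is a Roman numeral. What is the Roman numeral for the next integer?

CCCLXIII = 363; next is 364

CCCLXIV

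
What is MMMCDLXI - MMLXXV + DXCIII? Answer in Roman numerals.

MMMCDLXI = 3461, MMLXXV = 2075, DXCIII = 593
3461 - 2075 = 1386
1386 + 593 = 1979

MCMLXXIX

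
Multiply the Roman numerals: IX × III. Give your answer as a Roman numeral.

IX = 9
III = 3
9 × 3 = 27

XXVII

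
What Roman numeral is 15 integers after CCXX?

CCXX = 220
220 + 15 = 235

CCXXXV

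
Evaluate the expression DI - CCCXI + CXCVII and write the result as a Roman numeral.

DI = 501, CCCXI = 311, CXCVII = 197
501 - 311 = 190
190 + 197 = 387

CCCLXXXVII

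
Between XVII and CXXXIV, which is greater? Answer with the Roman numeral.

XVII = 17
CXXXIV = 134
134 is larger

CXXXIV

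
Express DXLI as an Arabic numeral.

DXLI: D=500, XL=40, I=1
500 + 40 + 1 = 541

541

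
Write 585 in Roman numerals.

Convert 585 to Roman numerals:
  585 contains 1×500 (D)
  85 contains 1×50 (L)
  35 contains 3×10 (XXX)
  5 contains 1×5 (V)

DLXXXV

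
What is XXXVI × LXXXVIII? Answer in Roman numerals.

XXXVI = 36
LXXXVIII = 88
36 × 88 = 3168

MMMCLXVIII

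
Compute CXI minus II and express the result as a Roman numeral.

CXI = 111
II = 2
111 - 2 = 109

CIX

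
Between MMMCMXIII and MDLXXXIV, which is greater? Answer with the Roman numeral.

MMMCMXIII = 3913
MDLXXXIV = 1584
3913 is larger

MMMCMXIII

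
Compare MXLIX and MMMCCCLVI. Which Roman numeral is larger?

MXLIX = 1049
MMMCCCLVI = 3356
3356 is larger

MMMCCCLVI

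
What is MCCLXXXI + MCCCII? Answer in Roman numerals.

MCCLXXXI = 1281
MCCCII = 1302
1281 + 1302 = 2583

MMDLXXXIII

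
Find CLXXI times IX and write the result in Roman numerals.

CLXXI = 171
IX = 9
171 × 9 = 1539

MDXXXIX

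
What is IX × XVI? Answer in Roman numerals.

IX = 9
XVI = 16
9 × 16 = 144

CXLIV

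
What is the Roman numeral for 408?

Convert 408 to Roman numerals:
  408 contains 1×400 (CD)
  8 contains 1×5 (V)
  3 contains 3×1 (III)

CDVIII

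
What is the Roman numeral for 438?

Convert 438 to Roman numerals:
  438 contains 1×400 (CD)
  38 contains 3×10 (XXX)
  8 contains 1×5 (V)
  3 contains 3×1 (III)

CDXXXVIII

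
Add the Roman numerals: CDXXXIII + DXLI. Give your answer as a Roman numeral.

CDXXXIII = 433
DXLI = 541
433 + 541 = 974

CMLXXIV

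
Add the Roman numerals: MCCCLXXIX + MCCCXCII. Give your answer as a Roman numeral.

MCCCLXXIX = 1379
MCCCXCII = 1392
1379 + 1392 = 2771

MMDCCLXXI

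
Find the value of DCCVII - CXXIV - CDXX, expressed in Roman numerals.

DCCVII = 707, CXXIV = 124, CDXX = 420
707 - 124 = 583
583 - 420 = 163

CLXIII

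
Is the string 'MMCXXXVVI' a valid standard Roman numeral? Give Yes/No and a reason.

'MMCXXXVVI': V should not appear more than once

No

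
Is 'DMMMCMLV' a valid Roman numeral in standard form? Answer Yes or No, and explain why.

'DMMMCMLV': Invalid subtractive combination: DM

No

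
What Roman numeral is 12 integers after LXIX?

LXIX = 69
69 + 12 = 81

LXXXI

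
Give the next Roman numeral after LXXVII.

LXXVII = 77; next is 78

LXXVIII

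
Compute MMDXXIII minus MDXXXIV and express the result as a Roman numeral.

MMDXXIII = 2523
MDXXXIV = 1534
2523 - 1534 = 989

CMLXXXIX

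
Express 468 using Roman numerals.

Convert 468 to Roman numerals:
  468 contains 1×400 (CD)
  68 contains 1×50 (L)
  18 contains 1×10 (X)
  8 contains 1×5 (V)
  3 contains 3×1 (III)

CDLXVIII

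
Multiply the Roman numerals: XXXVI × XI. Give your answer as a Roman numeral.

XXXVI = 36
XI = 11
36 × 11 = 396

CCCXCVI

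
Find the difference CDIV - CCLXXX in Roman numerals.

CDIV = 404
CCLXXX = 280
404 - 280 = 124

CXXIV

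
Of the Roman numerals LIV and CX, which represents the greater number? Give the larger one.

LIV = 54
CX = 110
110 is larger

CX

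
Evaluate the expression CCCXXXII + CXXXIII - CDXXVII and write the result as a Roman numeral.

CCCXXXII = 332, CXXXIII = 133, CDXXVII = 427
332 + 133 = 465
465 - 427 = 38

XXXVIII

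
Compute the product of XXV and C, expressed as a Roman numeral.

XXV = 25
C = 100
25 × 100 = 2500

MMD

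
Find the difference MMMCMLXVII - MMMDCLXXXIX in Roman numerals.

MMMCMLXVII = 3967
MMMDCLXXXIX = 3689
3967 - 3689 = 278

CCLXXVIII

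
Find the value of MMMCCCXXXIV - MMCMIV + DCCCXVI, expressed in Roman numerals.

MMMCCCXXXIV = 3334, MMCMIV = 2904, DCCCXVI = 816
3334 - 2904 = 430
430 + 816 = 1246

MCCXLVI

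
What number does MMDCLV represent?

MMDCLV: M=1000, M=1000, D=500, C=100, L=50, V=5
1000 + 1000 + 500 + 100 + 50 + 5 = 2655

2655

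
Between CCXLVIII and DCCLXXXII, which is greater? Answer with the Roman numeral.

CCXLVIII = 248
DCCLXXXII = 782
782 is larger

DCCLXXXII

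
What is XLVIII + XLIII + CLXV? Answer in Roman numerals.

XLVIII = 48, XLIII = 43, CLXV = 165
48 + 43 = 91
91 + 165 = 256

CCLVI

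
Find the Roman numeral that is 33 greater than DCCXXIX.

DCCXXIX = 729
729 + 33 = 762

DCCLXII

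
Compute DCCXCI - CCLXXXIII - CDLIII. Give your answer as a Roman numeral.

DCCXCI = 791, CCLXXXIII = 283, CDLIII = 453
791 - 283 = 508
508 - 453 = 55

LV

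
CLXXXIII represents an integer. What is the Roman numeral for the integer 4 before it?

CLXXXIII = 183
183 - 4 = 179

CLXXIX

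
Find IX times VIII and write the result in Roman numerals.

IX = 9
VIII = 8
9 × 8 = 72

LXXII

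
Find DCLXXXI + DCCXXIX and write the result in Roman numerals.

DCLXXXI = 681
DCCXXIX = 729
681 + 729 = 1410

MCDX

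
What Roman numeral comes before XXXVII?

XXXVII = 37, so the previous integer is 37 - 1 = 36

XXXVI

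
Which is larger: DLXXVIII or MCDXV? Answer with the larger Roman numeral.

DLXXVIII = 578
MCDXV = 1415
1415 is larger

MCDXV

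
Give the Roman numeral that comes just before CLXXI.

CLXXI = 171, so the previous integer is 171 - 1 = 170

CLXX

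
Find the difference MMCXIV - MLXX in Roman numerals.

MMCXIV = 2114
MLXX = 1070
2114 - 1070 = 1044

MXLIV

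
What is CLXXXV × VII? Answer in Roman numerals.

CLXXXV = 185
VII = 7
185 × 7 = 1295

MCCXCV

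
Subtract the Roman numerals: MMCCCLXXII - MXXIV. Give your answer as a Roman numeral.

MMCCCLXXII = 2372
MXXIV = 1024
2372 - 1024 = 1348

MCCCXLVIII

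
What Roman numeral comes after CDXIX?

CDXIX = 419; next is 420

CDXX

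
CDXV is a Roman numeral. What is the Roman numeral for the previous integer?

CDXV = 415; previous is 414

CDXIV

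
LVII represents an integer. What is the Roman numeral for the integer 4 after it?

LVII = 57
57 + 4 = 61

LXI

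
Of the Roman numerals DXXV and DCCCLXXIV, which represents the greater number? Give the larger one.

DXXV = 525
DCCCLXXIV = 874
874 is larger

DCCCLXXIV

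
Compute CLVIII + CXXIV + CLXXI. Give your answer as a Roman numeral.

CLVIII = 158, CXXIV = 124, CLXXI = 171
158 + 124 = 282
282 + 171 = 453

CDLIII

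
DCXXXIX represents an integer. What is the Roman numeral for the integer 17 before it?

DCXXXIX = 639
639 - 17 = 622

DCXXII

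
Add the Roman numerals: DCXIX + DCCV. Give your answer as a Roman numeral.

DCXIX = 619
DCCV = 705
619 + 705 = 1324

MCCCXXIV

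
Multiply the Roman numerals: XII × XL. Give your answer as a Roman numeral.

XII = 12
XL = 40
12 × 40 = 480

CDLXXX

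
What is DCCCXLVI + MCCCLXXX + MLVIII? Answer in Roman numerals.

DCCCXLVI = 846, MCCCLXXX = 1380, MLVIII = 1058
846 + 1380 = 2226
2226 + 1058 = 3284

MMMCCLXXXIV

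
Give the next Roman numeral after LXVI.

LXVI = 66; next is 67

LXVII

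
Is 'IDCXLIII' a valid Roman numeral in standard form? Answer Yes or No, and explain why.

'IDCXLIII': Invalid subtractive combination: ID

No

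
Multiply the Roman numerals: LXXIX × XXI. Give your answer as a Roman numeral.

LXXIX = 79
XXI = 21
79 × 21 = 1659

MDCLIX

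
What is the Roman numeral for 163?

Convert 163 to Roman numerals:
  163 contains 1×100 (C)
  63 contains 1×50 (L)
  13 contains 1×10 (X)
  3 contains 3×1 (III)

CLXIII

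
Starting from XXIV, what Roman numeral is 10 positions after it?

XXIV = 24
24 + 10 = 34

XXXIV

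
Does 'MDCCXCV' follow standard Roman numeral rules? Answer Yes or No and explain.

'MDCCXCV': Check the rules: uses only the symbols I, V, X, L, C, D, M; no symbol is repeated more than three times in a row; V, L and D each appear at most once; the only place a smaller symbol precedes a larger one is the allowed subtractive pair XC, the symbol right after such a pair (if any) is smaller than the pair's first symbol, and otherwise the values never increase from left to right. Value: M (1000) + D (500) + C (100) + C (100) + XC (90) + V (5) = 1795. So it is a valid standard Roman numeral.

Yes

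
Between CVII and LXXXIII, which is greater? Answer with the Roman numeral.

CVII = 107
LXXXIII = 83
107 is larger

CVII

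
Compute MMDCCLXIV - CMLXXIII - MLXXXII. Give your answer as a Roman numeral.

MMDCCLXIV = 2764, CMLXXIII = 973, MLXXXII = 1082
2764 - 973 = 1791
1791 - 1082 = 709

DCCIX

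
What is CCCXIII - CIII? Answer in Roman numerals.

CCCXIII = 313
CIII = 103
313 - 103 = 210

CCX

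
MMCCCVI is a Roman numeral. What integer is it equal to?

MMCCCVI: M=1000, M=1000, C=100, C=100, C=100, V=5, I=1
1000 + 1000 + 100 + 100 + 100 + 5 + 1 = 2306

2306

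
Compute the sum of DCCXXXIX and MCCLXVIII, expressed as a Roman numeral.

DCCXXXIX = 739
MCCLXVIII = 1268
739 + 1268 = 2007

MMVII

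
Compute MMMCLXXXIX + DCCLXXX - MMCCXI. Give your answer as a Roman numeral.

MMMCLXXXIX = 3189, DCCLXXX = 780, MMCCXI = 2211
3189 + 780 = 3969
3969 - 2211 = 1758

MDCCLVIII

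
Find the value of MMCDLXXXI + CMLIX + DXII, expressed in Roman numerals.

MMCDLXXXI = 2481, CMLIX = 959, DXII = 512
2481 + 959 = 3440
3440 + 512 = 3952

MMMCMLII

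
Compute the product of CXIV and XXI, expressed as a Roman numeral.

CXIV = 114
XXI = 21
114 × 21 = 2394

MMCCCXCIV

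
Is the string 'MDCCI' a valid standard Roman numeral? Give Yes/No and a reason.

'MDCCI': Check the rules: uses only the symbols I, V, X, L, C, D, M; no symbol is repeated more than three times in a row; V, L and D each appear at most once; no smaller symbol precedes a larger one (values never increase from left to right). Value: M (1000) + D (500) + C (100) + C (100) + I (1) = 1701. So it is a valid standard Roman numeral.

Yes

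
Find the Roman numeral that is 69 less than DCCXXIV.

DCCXXIV = 724
724 - 69 = 655

DCLV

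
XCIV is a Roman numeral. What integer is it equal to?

XCIV: XC=90, IV=4
90 + 4 = 94

94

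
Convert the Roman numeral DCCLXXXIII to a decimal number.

DCCLXXXIII: D=500, C=100, C=100, L=50, X=10, X=10, X=10, I=1, I=1, I=1
500 + 100 + 100 + 50 + 10 + 10 + 10 + 1 + 1 + 1 = 783

783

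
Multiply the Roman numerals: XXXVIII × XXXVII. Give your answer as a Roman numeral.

XXXVIII = 38
XXXVII = 37
38 × 37 = 1406

MCDVI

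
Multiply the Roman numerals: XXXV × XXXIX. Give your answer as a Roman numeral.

XXXV = 35
XXXIX = 39
35 × 39 = 1365

MCCCLXV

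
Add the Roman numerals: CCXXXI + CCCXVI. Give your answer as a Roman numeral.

CCXXXI = 231
CCCXVI = 316
231 + 316 = 547

DXLVII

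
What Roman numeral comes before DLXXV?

DLXXV = 575, so the previous integer is 575 - 1 = 574

DLXXIV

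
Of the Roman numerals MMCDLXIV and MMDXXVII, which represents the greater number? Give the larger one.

MMCDLXIV = 2464
MMDXXVII = 2527
2527 is larger

MMDXXVII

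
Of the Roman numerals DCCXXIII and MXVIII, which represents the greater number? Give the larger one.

DCCXXIII = 723
MXVIII = 1018
1018 is larger

MXVIII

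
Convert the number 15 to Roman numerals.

Convert 15 to Roman numerals:
  15 contains 1×10 (X)
  5 contains 1×5 (V)

XV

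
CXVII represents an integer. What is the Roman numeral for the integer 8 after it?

CXVII = 117
117 + 8 = 125

CXXV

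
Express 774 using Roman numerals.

Convert 774 to Roman numerals:
  774 contains 1×500 (D)
  274 contains 2×100 (CC)
  74 contains 1×50 (L)
  24 contains 2×10 (XX)
  4 contains 1×4 (IV)

DCCLXXIV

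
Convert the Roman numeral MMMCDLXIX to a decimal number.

MMMCDLXIX: M=1000, M=1000, M=1000, CD=400, L=50, X=10, IX=9
1000 + 1000 + 1000 + 400 + 50 + 10 + 9 = 3469

3469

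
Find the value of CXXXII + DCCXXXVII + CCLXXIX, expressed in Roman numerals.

CXXXII = 132, DCCXXXVII = 737, CCLXXIX = 279
132 + 737 = 869
869 + 279 = 1148

MCXLVIII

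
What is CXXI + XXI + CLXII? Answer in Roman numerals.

CXXI = 121, XXI = 21, CLXII = 162
121 + 21 = 142
142 + 162 = 304

CCCIV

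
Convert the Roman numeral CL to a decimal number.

CL: C=100, L=50
100 + 50 = 150

150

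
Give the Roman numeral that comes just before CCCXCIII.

CCCXCIII = 393; previous is 392

CCCXCII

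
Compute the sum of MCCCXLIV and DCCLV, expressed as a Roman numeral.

MCCCXLIV = 1344
DCCLV = 755
1344 + 755 = 2099

MMXCIX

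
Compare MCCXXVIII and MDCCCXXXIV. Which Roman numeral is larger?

MCCXXVIII = 1228
MDCCCXXXIV = 1834
1834 is larger

MDCCCXXXIV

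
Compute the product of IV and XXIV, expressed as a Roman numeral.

IV = 4
XXIV = 24
4 × 24 = 96

XCVI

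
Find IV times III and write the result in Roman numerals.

IV = 4
III = 3
4 × 3 = 12

XII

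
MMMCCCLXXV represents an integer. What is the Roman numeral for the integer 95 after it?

MMMCCCLXXV = 3375
3375 + 95 = 3470

MMMCDLXX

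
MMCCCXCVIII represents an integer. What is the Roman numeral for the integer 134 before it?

MMCCCXCVIII = 2398
2398 - 134 = 2264

MMCCLXIV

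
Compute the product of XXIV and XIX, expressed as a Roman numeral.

XXIV = 24
XIX = 19
24 × 19 = 456

CDLVI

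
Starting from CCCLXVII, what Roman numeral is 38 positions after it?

CCCLXVII = 367
367 + 38 = 405

CDV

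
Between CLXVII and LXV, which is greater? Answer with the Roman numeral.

CLXVII = 167
LXV = 65
167 is larger

CLXVII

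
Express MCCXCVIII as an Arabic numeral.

MCCXCVIII: M=1000, C=100, C=100, XC=90, V=5, I=1, I=1, I=1
1000 + 100 + 100 + 90 + 5 + 1 + 1 + 1 = 1298

1298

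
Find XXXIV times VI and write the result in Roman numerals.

XXXIV = 34
VI = 6
34 × 6 = 204

CCIV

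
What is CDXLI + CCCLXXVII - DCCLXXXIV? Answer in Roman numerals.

CDXLI = 441, CCCLXXVII = 377, DCCLXXXIV = 784
441 + 377 = 818
818 - 784 = 34

XXXIV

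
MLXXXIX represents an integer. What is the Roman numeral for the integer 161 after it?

MLXXXIX = 1089
1089 + 161 = 1250

MCCL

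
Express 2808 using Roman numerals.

Convert 2808 to Roman numerals:
  2808 contains 2×1000 (MM)
  808 contains 1×500 (D)
  308 contains 3×100 (CCC)
  8 contains 1×5 (V)
  3 contains 3×1 (III)

MMDCCCVIII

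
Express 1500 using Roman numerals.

Convert 1500 to Roman numerals:
  1500 contains 1×1000 (M)
  500 contains 1×500 (D)

MD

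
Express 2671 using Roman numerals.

Convert 2671 to Roman numerals:
  2671 contains 2×1000 (MM)
  671 contains 1×500 (D)
  171 contains 1×100 (C)
  71 contains 1×50 (L)
  21 contains 2×10 (XX)
  1 contains 1×1 (I)

MMDCLXXI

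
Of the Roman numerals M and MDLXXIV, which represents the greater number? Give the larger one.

M = 1000
MDLXXIV = 1574
1574 is larger

MDLXXIV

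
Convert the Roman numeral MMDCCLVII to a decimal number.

MMDCCLVII: M=1000, M=1000, D=500, C=100, C=100, L=50, V=5, I=1, I=1
1000 + 1000 + 500 + 100 + 100 + 50 + 5 + 1 + 1 = 2757

2757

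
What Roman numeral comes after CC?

CC = 200; next is 201

CCI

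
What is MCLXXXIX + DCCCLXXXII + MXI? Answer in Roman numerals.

MCLXXXIX = 1189, DCCCLXXXII = 882, MXI = 1011
1189 + 882 = 2071
2071 + 1011 = 3082

MMMLXXXII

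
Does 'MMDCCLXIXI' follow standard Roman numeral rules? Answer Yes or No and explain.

'MMDCCLXIXI': I cannot come right after the subtractive pair IX: once I is subtracted in IX, the next symbol must be smaller than I

No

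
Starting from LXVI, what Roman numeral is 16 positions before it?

LXVI = 66
66 - 16 = 50

L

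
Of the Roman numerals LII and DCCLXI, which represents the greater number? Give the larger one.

LII = 52
DCCLXI = 761
761 is larger

DCCLXI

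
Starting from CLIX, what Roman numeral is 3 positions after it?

CLIX = 159
159 + 3 = 162

CLXII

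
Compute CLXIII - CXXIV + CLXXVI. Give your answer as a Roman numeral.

CLXIII = 163, CXXIV = 124, CLXXVI = 176
163 - 124 = 39
39 + 176 = 215

CCXV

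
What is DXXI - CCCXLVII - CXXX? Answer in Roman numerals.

DXXI = 521, CCCXLVII = 347, CXXX = 130
521 - 347 = 174
174 - 130 = 44

XLIV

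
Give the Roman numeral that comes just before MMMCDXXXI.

MMMCDXXXI = 3431, so the previous integer is 3431 - 1 = 3430

MMMCDXXX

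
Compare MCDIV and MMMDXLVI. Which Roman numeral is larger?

MCDIV = 1404
MMMDXLVI = 3546
3546 is larger

MMMDXLVI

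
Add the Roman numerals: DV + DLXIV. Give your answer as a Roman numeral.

DV = 505
DLXIV = 564
505 + 564 = 1069

MLXIX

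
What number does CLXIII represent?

CLXIII: C=100, L=50, X=10, I=1, I=1, I=1
100 + 50 + 10 + 1 + 1 + 1 = 163

163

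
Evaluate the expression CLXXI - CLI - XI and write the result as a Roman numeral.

CLXXI = 171, CLI = 151, XI = 11
171 - 151 = 20
20 - 11 = 9

IX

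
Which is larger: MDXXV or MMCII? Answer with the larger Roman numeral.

MDXXV = 1525
MMCII = 2102
2102 is larger

MMCII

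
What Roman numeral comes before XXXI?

XXXI = 31, so the previous integer is 31 - 1 = 30

XXX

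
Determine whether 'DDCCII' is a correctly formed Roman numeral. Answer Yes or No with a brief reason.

'DDCCII': D should not appear more than once

No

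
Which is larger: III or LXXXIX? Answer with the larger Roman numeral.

III = 3
LXXXIX = 89
89 is larger

LXXXIX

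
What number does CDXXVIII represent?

CDXXVIII: CD=400, X=10, X=10, V=5, I=1, I=1, I=1
400 + 10 + 10 + 5 + 1 + 1 + 1 = 428

428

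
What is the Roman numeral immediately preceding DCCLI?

DCCLI = 751, so the previous integer is 751 - 1 = 750

DCCL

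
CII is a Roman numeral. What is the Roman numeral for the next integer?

CII = 102, so the next integer is 102 + 1 = 103

CIII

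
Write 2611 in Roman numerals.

Convert 2611 to Roman numerals:
  2611 contains 2×1000 (MM)
  611 contains 1×500 (D)
  111 contains 1×100 (C)
  11 contains 1×10 (X)
  1 contains 1×1 (I)

MMDCXI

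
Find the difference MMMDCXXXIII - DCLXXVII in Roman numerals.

MMMDCXXXIII = 3633
DCLXXVII = 677
3633 - 677 = 2956

MMCMLVI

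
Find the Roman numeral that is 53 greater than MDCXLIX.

MDCXLIX = 1649
1649 + 53 = 1702

MDCCII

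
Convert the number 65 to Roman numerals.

Convert 65 to Roman numerals:
  65 contains 1×50 (L)
  15 contains 1×10 (X)
  5 contains 1×5 (V)

LXV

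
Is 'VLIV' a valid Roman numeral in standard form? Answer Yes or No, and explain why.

'VLIV': V should not appear more than once

No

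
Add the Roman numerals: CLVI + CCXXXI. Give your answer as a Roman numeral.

CLVI = 156
CCXXXI = 231
156 + 231 = 387

CCCLXXXVII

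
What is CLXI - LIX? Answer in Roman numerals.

CLXI = 161
LIX = 59
161 - 59 = 102

CII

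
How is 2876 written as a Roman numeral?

Convert 2876 to Roman numerals:
  2876 contains 2×1000 (MM)
  876 contains 1×500 (D)
  376 contains 3×100 (CCC)
  76 contains 1×50 (L)
  26 contains 2×10 (XX)
  6 contains 1×5 (V)
  1 contains 1×1 (I)

MMDCCCLXXVI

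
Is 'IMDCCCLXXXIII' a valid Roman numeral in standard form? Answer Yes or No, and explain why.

'IMDCCCLXXXIII': Invalid subtractive combination: IM

No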